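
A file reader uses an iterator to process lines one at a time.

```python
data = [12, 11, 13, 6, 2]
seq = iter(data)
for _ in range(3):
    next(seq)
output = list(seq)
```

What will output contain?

Step 1: Create iterator over [12, 11, 13, 6, 2].
Step 2: Advance 3 positions (consuming [12, 11, 13]).
Step 3: list() collects remaining elements: [6, 2].
Therefore output = [6, 2].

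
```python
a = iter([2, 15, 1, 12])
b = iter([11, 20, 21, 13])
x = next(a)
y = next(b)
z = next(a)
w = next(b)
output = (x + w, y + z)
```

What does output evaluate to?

Step 1: a iterates [2, 15, 1, 12], b iterates [11, 20, 21, 13].
Step 2: x = next(a) = 2, y = next(b) = 11.
Step 3: z = next(a) = 15, w = next(b) = 20.
Step 4: output = (2 + 20, 11 + 15) = (22, 26).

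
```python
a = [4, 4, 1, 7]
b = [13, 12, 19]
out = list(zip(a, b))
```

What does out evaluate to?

Step 1: zip stops at shortest (len(a)=4, len(b)=3):
  Index 0: (4, 13)
  Index 1: (4, 12)
  Index 2: (1, 19)
Step 2: Last element of a (7) has no pair, dropped.
Therefore out = [(4, 13), (4, 12), (1, 19)].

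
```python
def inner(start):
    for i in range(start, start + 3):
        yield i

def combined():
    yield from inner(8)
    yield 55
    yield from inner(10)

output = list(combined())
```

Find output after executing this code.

Step 1: combined() delegates to inner(8):
  yield 8
  yield 9
  yield 10
Step 2: yield 55
Step 3: Delegates to inner(10):
  yield 10
  yield 11
  yield 12
Therefore output = [8, 9, 10, 55, 10, 11, 12].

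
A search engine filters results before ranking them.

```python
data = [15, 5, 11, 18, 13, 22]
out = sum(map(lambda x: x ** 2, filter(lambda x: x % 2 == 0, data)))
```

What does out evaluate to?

Step 1: Filter even numbers from [15, 5, 11, 18, 13, 22]: [18, 22]
Step 2: Square each: [324, 484]
Step 3: Sum = 808.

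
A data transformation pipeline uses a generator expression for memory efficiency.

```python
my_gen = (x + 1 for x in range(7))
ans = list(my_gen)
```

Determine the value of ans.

Step 1: For each x in range(7), compute x+1:
  x=0: 0+1 = 1
  x=1: 1+1 = 2
  x=2: 2+1 = 3
  x=3: 3+1 = 4
  x=4: 4+1 = 5
  x=5: 5+1 = 6
  x=6: 6+1 = 7
Therefore ans = [1, 2, 3, 4, 5, 6, 7].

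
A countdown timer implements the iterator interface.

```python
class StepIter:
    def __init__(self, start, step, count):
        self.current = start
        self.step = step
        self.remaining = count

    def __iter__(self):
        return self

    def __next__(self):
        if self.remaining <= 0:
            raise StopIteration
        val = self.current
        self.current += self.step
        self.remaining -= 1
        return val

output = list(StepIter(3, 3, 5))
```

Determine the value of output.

Step 1: StepIter starts at 3, increments by 3, for 5 steps:
  Yield 3, then current += 3
  Yield 6, then current += 3
  Yield 9, then current += 3
  Yield 12, then current += 3
  Yield 15, then current += 3
Therefore output = [3, 6, 9, 12, 15].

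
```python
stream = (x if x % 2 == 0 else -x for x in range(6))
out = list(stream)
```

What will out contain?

Step 1: For each x in range(6), yield x if even, else -x:
  x=0: even, yield 0
  x=1: odd, yield -1
  x=2: even, yield 2
  x=3: odd, yield -3
  x=4: even, yield 4
  x=5: odd, yield -5
Therefore out = [0, -1, 2, -3, 4, -5].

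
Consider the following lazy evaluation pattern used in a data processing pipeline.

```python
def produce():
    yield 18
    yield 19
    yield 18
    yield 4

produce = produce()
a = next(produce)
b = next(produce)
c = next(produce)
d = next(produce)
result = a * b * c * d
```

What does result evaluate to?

Step 1: Create generator and consume all values:
  a = next(produce) = 18
  b = next(produce) = 19
  c = next(produce) = 18
  d = next(produce) = 4
Step 2: result = 18 * 19 * 18 * 4 = 24624.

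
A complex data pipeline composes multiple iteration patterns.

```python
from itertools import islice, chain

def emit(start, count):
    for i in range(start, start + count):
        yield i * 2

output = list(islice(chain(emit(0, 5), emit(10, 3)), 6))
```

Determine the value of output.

Step 1: emit(0, 5) yields [0, 2, 4, 6, 8].
Step 2: emit(10, 3) yields [20, 22, 24].
Step 3: chain concatenates: [0, 2, 4, 6, 8, 20, 22, 24].
Step 4: islice takes first 6: [0, 2, 4, 6, 8, 20].
Therefore output = [0, 2, 4, 6, 8, 20].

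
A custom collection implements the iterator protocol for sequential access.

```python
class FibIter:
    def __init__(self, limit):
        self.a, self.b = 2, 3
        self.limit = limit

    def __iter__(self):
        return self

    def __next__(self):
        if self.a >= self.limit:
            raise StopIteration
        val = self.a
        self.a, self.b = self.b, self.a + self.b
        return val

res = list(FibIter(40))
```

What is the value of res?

Step 1: Fibonacci-like sequence (a=2, b=3) until >= 40:
  Yield 2, then a,b = 3,5
  Yield 3, then a,b = 5,8
  Yield 5, then a,b = 8,13
  Yield 8, then a,b = 13,21
  Yield 13, then a,b = 21,34
  Yield 21, then a,b = 34,55
  Yield 34, then a,b = 55,89
Step 2: 55 >= 40, stop.
Therefore res = [2, 3, 5, 8, 13, 21, 34].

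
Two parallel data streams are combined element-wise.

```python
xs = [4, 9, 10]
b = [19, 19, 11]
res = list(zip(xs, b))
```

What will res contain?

Step 1: zip pairs elements at same index:
  Index 0: (4, 19)
  Index 1: (9, 19)
  Index 2: (10, 11)
Therefore res = [(4, 19), (9, 19), (10, 11)].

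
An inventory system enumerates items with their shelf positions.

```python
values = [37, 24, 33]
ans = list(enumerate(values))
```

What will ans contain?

Step 1: enumerate pairs each element with its index:
  (0, 37)
  (1, 24)
  (2, 33)
Therefore ans = [(0, 37), (1, 24), (2, 33)].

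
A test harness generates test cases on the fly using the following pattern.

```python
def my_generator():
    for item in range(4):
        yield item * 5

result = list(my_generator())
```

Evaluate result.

Step 1: For each item in range(4), yield item * 5:
  item=0: yield 0 * 5 = 0
  item=1: yield 1 * 5 = 5
  item=2: yield 2 * 5 = 10
  item=3: yield 3 * 5 = 15
Therefore result = [0, 5, 10, 15].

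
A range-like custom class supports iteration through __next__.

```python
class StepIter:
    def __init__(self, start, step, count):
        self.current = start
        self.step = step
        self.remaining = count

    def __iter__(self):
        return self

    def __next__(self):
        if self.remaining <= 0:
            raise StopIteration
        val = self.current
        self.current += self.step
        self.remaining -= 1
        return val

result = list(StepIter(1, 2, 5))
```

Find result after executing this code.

Step 1: StepIter starts at 1, increments by 2, for 5 steps:
  Yield 1, then current += 2
  Yield 3, then current += 2
  Yield 5, then current += 2
  Yield 7, then current += 2
  Yield 9, then current += 2
Therefore result = [1, 3, 5, 7, 9].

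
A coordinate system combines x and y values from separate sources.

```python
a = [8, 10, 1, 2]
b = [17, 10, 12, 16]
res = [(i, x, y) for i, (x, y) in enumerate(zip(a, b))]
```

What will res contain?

Step 1: enumerate(zip(a, b)) gives index with paired elements:
  i=0: (8, 17)
  i=1: (10, 10)
  i=2: (1, 12)
  i=3: (2, 16)
Therefore res = [(0, 8, 17), (1, 10, 10), (2, 1, 12), (3, 2, 16)].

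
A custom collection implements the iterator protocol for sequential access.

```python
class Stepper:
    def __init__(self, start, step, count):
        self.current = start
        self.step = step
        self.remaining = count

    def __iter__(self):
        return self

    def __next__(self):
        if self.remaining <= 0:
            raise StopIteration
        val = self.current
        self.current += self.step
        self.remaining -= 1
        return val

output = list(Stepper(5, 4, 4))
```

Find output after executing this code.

Step 1: Stepper starts at 5, increments by 4, for 4 steps:
  Yield 5, then current += 4
  Yield 9, then current += 4
  Yield 13, then current += 4
  Yield 17, then current += 4
Therefore output = [5, 9, 13, 17].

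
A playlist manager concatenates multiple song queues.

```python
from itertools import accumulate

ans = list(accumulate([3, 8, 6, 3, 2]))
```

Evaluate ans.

Step 1: accumulate computes running sums:
  + 3 = 3
  + 8 = 11
  + 6 = 17
  + 3 = 20
  + 2 = 22
Therefore ans = [3, 11, 17, 20, 22].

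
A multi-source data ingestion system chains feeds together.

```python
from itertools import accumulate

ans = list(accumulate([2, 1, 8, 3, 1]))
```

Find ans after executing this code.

Step 1: accumulate computes running sums:
  + 2 = 2
  + 1 = 3
  + 8 = 11
  + 3 = 14
  + 1 = 15
Therefore ans = [2, 3, 11, 14, 15].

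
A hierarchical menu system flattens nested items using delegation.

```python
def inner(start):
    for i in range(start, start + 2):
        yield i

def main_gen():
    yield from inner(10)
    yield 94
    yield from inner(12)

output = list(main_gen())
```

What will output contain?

Step 1: main_gen() delegates to inner(10):
  yield 10
  yield 11
Step 2: yield 94
Step 3: Delegates to inner(12):
  yield 12
  yield 13
Therefore output = [10, 11, 94, 12, 13].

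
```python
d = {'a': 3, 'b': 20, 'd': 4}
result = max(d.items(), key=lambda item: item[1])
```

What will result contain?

Step 1: Find item with maximum value:
  ('a', 3)
  ('b', 20)
  ('d', 4)
Step 2: Maximum value is 20 at key 'b'.
Therefore result = ('b', 20).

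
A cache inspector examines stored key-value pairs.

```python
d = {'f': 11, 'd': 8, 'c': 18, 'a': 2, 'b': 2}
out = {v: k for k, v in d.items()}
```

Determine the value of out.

Step 1: Invert dict (swap keys and values):
  'f': 11 -> 11: 'f'
  'd': 8 -> 8: 'd'
  'c': 18 -> 18: 'c'
  'a': 2 -> 2: 'a'
  'b': 2 -> 2: 'b'
Therefore out = {11: 'f', 8: 'd', 18: 'c', 2: 'b'}.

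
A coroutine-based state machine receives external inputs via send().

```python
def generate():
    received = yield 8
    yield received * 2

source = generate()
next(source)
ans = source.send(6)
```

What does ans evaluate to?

Step 1: next(source) advances to first yield, producing 8.
Step 2: send(6) resumes, received = 6.
Step 3: yield received * 2 = 6 * 2 = 12.
Therefore ans = 12.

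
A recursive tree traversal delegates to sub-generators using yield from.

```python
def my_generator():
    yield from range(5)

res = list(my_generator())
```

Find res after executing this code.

Step 1: yield from delegates to the iterable, yielding each element.
Step 2: Collected values: [0, 1, 2, 3, 4].
Therefore res = [0, 1, 2, 3, 4].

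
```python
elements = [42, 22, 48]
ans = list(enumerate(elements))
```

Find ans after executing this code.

Step 1: enumerate pairs each element with its index:
  (0, 42)
  (1, 22)
  (2, 48)
Therefore ans = [(0, 42), (1, 22), (2, 48)].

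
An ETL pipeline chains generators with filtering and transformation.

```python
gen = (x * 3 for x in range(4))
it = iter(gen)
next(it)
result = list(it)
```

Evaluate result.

Step 1: Generator produces [0, 3, 6, 9].
Step 2: next(it) consumes first element (0).
Step 3: list(it) collects remaining: [3, 6, 9].
Therefore result = [3, 6, 9].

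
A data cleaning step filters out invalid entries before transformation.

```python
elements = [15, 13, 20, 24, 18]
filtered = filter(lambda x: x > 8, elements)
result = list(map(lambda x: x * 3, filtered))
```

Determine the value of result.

Step 1: Filter elements for elements > 8:
  15: kept
  13: kept
  20: kept
  24: kept
  18: kept
Step 2: Map x * 3 on filtered [15, 13, 20, 24, 18]:
  15 -> 45
  13 -> 39
  20 -> 60
  24 -> 72
  18 -> 54
Therefore result = [45, 39, 60, 72, 54].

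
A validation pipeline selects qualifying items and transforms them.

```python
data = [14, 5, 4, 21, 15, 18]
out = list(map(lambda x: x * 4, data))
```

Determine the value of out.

Step 1: Apply lambda x: x * 4 to each element:
  14 -> 56
  5 -> 20
  4 -> 16
  21 -> 84
  15 -> 60
  18 -> 72
Therefore out = [56, 20, 16, 84, 60, 72].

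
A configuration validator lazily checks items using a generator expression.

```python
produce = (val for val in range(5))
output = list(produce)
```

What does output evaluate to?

Step 1: Generator expression iterates range(5): [0, 1, 2, 3, 4].
Step 2: list() collects all values.
Therefore output = [0, 1, 2, 3, 4].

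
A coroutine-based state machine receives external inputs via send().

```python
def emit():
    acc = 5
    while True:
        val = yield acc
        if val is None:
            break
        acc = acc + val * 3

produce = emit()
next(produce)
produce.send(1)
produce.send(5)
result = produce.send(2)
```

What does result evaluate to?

Step 1: next() -> yield acc=5.
Step 2: send(1) -> val=1, acc = 5 + 1*3 = 8, yield 8.
Step 3: send(5) -> val=5, acc = 8 + 5*3 = 23, yield 23.
Step 4: send(2) -> val=2, acc = 23 + 2*3 = 29, yield 29.
Therefore result = 29.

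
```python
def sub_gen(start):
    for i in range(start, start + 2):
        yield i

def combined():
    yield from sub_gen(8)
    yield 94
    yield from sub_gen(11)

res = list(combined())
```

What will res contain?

Step 1: combined() delegates to sub_gen(8):
  yield 8
  yield 9
Step 2: yield 94
Step 3: Delegates to sub_gen(11):
  yield 11
  yield 12
Therefore res = [8, 9, 94, 11, 12].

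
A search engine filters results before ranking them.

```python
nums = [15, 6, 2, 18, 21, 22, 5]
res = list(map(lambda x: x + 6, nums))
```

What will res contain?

Step 1: Apply lambda x: x + 6 to each element:
  15 -> 21
  6 -> 12
  2 -> 8
  18 -> 24
  21 -> 27
  22 -> 28
  5 -> 11
Therefore res = [21, 12, 8, 24, 27, 28, 11].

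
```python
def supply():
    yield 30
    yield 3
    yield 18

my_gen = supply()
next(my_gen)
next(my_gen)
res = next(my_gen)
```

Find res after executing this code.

Step 1: supply() creates a generator.
Step 2: next(my_gen) yields 30 (consumed and discarded).
Step 3: next(my_gen) yields 3 (consumed and discarded).
Step 4: next(my_gen) yields 18, assigned to res.
Therefore res = 18.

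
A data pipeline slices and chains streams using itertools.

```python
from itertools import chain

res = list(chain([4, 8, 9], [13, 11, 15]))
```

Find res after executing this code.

Step 1: chain() concatenates iterables: [4, 8, 9] + [13, 11, 15].
Therefore res = [4, 8, 9, 13, 11, 15].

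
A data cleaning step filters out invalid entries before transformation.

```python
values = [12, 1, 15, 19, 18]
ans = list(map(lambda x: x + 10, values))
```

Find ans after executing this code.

Step 1: Apply lambda x: x + 10 to each element:
  12 -> 22
  1 -> 11
  15 -> 25
  19 -> 29
  18 -> 28
Therefore ans = [22, 11, 25, 29, 28].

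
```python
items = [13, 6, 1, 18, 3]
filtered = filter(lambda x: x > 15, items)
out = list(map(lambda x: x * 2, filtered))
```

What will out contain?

Step 1: Filter items for elements > 15:
  13: removed
  6: removed
  1: removed
  18: kept
  3: removed
Step 2: Map x * 2 on filtered [18]:
  18 -> 36
Therefore out = [36].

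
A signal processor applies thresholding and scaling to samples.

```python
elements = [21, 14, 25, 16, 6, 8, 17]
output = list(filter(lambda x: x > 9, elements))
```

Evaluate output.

Step 1: Filter elements > 9:
  21: kept
  14: kept
  25: kept
  16: kept
  6: removed
  8: removed
  17: kept
Therefore output = [21, 14, 25, 16, 17].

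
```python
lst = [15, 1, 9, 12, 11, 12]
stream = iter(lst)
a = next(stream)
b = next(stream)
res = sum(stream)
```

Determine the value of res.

Step 1: Create iterator over [15, 1, 9, 12, 11, 12].
Step 2: a = next() = 15, b = next() = 1.
Step 3: sum() of remaining [9, 12, 11, 12] = 44.
Therefore res = 44.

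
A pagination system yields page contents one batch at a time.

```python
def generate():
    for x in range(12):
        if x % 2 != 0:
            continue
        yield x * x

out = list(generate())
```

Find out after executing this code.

Step 1: Only yield x**2 when x is divisible by 2:
  x=0: 0 % 2 == 0, yield 0**2 = 0
  x=2: 2 % 2 == 0, yield 2**2 = 4
  x=4: 4 % 2 == 0, yield 4**2 = 16
  x=6: 6 % 2 == 0, yield 6**2 = 36
  x=8: 8 % 2 == 0, yield 8**2 = 64
  x=10: 10 % 2 == 0, yield 10**2 = 100
Therefore out = [0, 4, 16, 36, 64, 100].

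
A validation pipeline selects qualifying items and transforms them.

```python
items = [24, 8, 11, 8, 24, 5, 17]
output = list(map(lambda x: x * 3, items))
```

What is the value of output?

Step 1: Apply lambda x: x * 3 to each element:
  24 -> 72
  8 -> 24
  11 -> 33
  8 -> 24
  24 -> 72
  5 -> 15
  17 -> 51
Therefore output = [72, 24, 33, 24, 72, 15, 51].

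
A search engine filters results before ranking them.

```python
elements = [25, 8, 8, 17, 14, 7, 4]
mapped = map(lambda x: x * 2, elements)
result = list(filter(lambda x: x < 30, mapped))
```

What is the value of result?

Step 1: Map x * 2:
  25 -> 50
  8 -> 16
  8 -> 16
  17 -> 34
  14 -> 28
  7 -> 14
  4 -> 8
Step 2: Filter for < 30:
  50: removed
  16: kept
  16: kept
  34: removed
  28: kept
  14: kept
  8: kept
Therefore result = [16, 16, 28, 14, 8].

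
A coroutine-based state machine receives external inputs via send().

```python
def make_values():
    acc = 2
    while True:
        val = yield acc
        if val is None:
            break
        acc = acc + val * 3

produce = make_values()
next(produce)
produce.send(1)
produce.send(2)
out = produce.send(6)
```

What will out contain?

Step 1: next() -> yield acc=2.
Step 2: send(1) -> val=1, acc = 2 + 1*3 = 5, yield 5.
Step 3: send(2) -> val=2, acc = 5 + 2*3 = 11, yield 11.
Step 4: send(6) -> val=6, acc = 11 + 6*3 = 29, yield 29.
Therefore out = 29.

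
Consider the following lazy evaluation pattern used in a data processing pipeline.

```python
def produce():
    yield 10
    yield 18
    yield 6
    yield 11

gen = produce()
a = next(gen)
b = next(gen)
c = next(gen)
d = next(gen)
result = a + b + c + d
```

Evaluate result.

Step 1: Create generator and consume all values:
  a = next(gen) = 10
  b = next(gen) = 18
  c = next(gen) = 6
  d = next(gen) = 11
Step 2: result = 10 + 18 + 6 + 11 = 45.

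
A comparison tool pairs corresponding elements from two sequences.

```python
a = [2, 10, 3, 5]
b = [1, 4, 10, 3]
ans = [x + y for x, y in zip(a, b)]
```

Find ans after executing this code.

Step 1: Add corresponding elements:
  2 + 1 = 3
  10 + 4 = 14
  3 + 10 = 13
  5 + 3 = 8
Therefore ans = [3, 14, 13, 8].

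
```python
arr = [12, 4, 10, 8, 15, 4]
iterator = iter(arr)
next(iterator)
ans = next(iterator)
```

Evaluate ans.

Step 1: Create iterator over [12, 4, 10, 8, 15, 4].
Step 2: next() consumes 12.
Step 3: next() returns 4.
Therefore ans = 4.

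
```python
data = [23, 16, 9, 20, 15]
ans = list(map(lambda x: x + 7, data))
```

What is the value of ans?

Step 1: Apply lambda x: x + 7 to each element:
  23 -> 30
  16 -> 23
  9 -> 16
  20 -> 27
  15 -> 22
Therefore ans = [30, 23, 16, 27, 22].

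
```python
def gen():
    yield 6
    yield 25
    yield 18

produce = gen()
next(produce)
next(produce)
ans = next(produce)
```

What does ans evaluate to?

Step 1: gen() creates a generator.
Step 2: next(produce) yields 6 (consumed and discarded).
Step 3: next(produce) yields 25 (consumed and discarded).
Step 4: next(produce) yields 18, assigned to ans.
Therefore ans = 18.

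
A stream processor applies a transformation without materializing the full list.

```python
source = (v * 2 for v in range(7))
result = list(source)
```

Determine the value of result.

Step 1: For each v in range(7), compute v*2:
  v=0: 0*2 = 0
  v=1: 1*2 = 2
  v=2: 2*2 = 4
  v=3: 3*2 = 6
  v=4: 4*2 = 8
  v=5: 5*2 = 10
  v=6: 6*2 = 12
Therefore result = [0, 2, 4, 6, 8, 10, 12].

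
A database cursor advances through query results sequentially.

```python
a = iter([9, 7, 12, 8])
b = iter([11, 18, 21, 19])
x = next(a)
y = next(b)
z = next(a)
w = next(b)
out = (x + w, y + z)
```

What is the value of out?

Step 1: a iterates [9, 7, 12, 8], b iterates [11, 18, 21, 19].
Step 2: x = next(a) = 9, y = next(b) = 11.
Step 3: z = next(a) = 7, w = next(b) = 18.
Step 4: out = (9 + 18, 11 + 7) = (27, 18).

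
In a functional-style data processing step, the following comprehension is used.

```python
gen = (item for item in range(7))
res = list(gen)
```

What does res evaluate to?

Step 1: Generator expression iterates range(7): [0, 1, 2, 3, 4, 5, 6].
Step 2: list() collects all values.
Therefore res = [0, 1, 2, 3, 4, 5, 6].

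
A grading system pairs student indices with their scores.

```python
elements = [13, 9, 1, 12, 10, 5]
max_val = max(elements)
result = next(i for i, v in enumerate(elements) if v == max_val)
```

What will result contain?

Step 1: max([13, 9, 1, 12, 10, 5]) = 13.
Step 2: Find first index where value == 13:
  Index 0: 13 == 13, found!
Therefore result = 0.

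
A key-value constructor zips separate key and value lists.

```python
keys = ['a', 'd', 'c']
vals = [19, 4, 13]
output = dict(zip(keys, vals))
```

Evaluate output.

Step 1: zip pairs keys with values:
  'a' -> 19
  'd' -> 4
  'c' -> 13
Therefore output = {'a': 19, 'd': 4, 'c': 13}.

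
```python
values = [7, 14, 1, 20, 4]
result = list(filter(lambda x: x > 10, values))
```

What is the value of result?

Step 1: Filter elements > 10:
  7: removed
  14: kept
  1: removed
  20: kept
  4: removed
Therefore result = [14, 20].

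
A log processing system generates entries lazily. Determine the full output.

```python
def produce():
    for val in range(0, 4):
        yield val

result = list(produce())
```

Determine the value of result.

Step 1: The generator yields each value from range(0, 4).
Step 2: list() consumes all yields: [0, 1, 2, 3].
Therefore result = [0, 1, 2, 3].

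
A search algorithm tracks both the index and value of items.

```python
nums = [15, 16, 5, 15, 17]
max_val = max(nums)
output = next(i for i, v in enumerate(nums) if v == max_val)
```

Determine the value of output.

Step 1: max([15, 16, 5, 15, 17]) = 17.
Step 2: Find first index where value == 17:
  Index 0: 15 != 17
  Index 1: 16 != 17
  Index 2: 5 != 17
  Index 3: 15 != 17
  Index 4: 17 == 17, found!
Therefore output = 4.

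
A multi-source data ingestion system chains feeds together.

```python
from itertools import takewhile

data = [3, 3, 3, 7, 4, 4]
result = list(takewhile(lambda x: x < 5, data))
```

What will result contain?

Step 1: takewhile stops at first element >= 5:
  3 < 5: take
  3 < 5: take
  3 < 5: take
  7 >= 5: stop
Therefore result = [3, 3, 3].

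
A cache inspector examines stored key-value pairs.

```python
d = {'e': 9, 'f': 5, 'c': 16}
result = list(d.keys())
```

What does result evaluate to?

Step 1: d.keys() returns the dictionary keys in insertion order.
Therefore result = ['e', 'f', 'c'].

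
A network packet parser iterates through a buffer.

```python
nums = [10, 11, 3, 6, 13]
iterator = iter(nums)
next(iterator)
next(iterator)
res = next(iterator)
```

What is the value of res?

Step 1: Create iterator over [10, 11, 3, 6, 13].
Step 2: next() consumes 10.
Step 3: next() consumes 11.
Step 4: next() returns 3.
Therefore res = 3.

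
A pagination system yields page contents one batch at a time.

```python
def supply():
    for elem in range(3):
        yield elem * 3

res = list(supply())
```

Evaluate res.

Step 1: For each elem in range(3), yield elem * 3:
  elem=0: yield 0 * 3 = 0
  elem=1: yield 1 * 3 = 3
  elem=2: yield 2 * 3 = 6
Therefore res = [0, 3, 6].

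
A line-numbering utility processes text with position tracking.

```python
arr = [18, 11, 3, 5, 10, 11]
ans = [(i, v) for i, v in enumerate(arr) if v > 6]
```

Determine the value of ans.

Step 1: Filter enumerate([18, 11, 3, 5, 10, 11]) keeping v > 6:
  (0, 18): 18 > 6, included
  (1, 11): 11 > 6, included
  (2, 3): 3 <= 6, excluded
  (3, 5): 5 <= 6, excluded
  (4, 10): 10 > 6, included
  (5, 11): 11 > 6, included
Therefore ans = [(0, 18), (1, 11), (4, 10), (5, 11)].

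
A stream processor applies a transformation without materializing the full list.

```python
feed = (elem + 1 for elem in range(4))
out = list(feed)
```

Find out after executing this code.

Step 1: For each elem in range(4), compute elem+1:
  elem=0: 0+1 = 1
  elem=1: 1+1 = 2
  elem=2: 2+1 = 3
  elem=3: 3+1 = 4
Therefore out = [1, 2, 3, 4].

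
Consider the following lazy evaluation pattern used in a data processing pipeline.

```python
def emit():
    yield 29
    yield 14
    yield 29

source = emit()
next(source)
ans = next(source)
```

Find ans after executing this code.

Step 1: emit() creates a generator.
Step 2: next(source) yields 29 (consumed and discarded).
Step 3: next(source) yields 14, assigned to ans.
Therefore ans = 14.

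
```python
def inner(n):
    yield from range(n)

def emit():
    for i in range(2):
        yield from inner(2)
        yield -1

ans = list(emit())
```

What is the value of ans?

Step 1: For each i in range(2):
  i=0: yield from inner(2) -> [0, 1], then yield -1
  i=1: yield from inner(2) -> [0, 1], then yield -1
Therefore ans = [0, 1, -1, 0, 1, -1].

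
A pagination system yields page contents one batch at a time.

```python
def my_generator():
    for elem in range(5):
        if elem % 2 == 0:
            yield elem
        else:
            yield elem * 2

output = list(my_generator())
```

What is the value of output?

Step 1: For each elem in range(5), yield elem if even, else elem*2:
  elem=0 (even): yield 0
  elem=1 (odd): yield 1*2 = 2
  elem=2 (even): yield 2
  elem=3 (odd): yield 3*2 = 6
  elem=4 (even): yield 4
Therefore output = [0, 2, 2, 6, 4].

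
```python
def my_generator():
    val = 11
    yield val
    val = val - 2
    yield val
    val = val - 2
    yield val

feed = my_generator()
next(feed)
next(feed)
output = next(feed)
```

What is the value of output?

Step 1: Trace through generator execution:
  Yield 1: val starts at 11, yield 11
  Yield 2: val = 11 - 2 = 9, yield 9
  Yield 3: val = 9 - 2 = 7, yield 7
Step 2: First next() gets 11, second next() gets the second value, third next() yields 7.
Therefore output = 7.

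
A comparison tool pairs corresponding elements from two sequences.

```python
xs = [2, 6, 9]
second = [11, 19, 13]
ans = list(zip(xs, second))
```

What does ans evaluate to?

Step 1: zip pairs elements at same index:
  Index 0: (2, 11)
  Index 1: (6, 19)
  Index 2: (9, 13)
Therefore ans = [(2, 11), (6, 19), (9, 13)].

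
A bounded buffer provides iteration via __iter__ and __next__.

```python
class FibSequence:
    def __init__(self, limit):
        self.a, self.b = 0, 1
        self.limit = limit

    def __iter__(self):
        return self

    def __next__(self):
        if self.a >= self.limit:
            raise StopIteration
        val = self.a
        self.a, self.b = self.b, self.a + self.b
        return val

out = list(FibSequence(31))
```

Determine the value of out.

Step 1: Fibonacci-like sequence (a=0, b=1) until >= 31:
  Yield 0, then a,b = 1,1
  Yield 1, then a,b = 1,2
  Yield 1, then a,b = 2,3
  Yield 2, then a,b = 3,5
  Yield 3, then a,b = 5,8
  Yield 5, then a,b = 8,13
  Yield 8, then a,b = 13,21
  Yield 13, then a,b = 21,34
  Yield 21, then a,b = 34,55
Step 2: 34 >= 31, stop.
Therefore out = [0, 1, 1, 2, 3, 5, 8, 13, 21].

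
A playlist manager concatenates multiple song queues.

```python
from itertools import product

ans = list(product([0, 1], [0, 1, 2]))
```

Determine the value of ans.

Step 1: product([0, 1], [0, 1, 2]) gives all pairs:
  (0, 0)
  (0, 1)
  (0, 2)
  (1, 0)
  (1, 1)
  (1, 2)
Therefore ans = [(0, 0), (0, 1), (0, 2), (1, 0), (1, 1), (1, 2)].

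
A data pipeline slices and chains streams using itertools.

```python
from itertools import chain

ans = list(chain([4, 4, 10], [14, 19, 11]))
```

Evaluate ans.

Step 1: chain() concatenates iterables: [4, 4, 10] + [14, 19, 11].
Therefore ans = [4, 4, 10, 14, 19, 11].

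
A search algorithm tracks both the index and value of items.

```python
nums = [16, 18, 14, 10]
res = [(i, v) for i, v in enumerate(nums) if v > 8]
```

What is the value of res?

Step 1: Filter enumerate([16, 18, 14, 10]) keeping v > 8:
  (0, 16): 16 > 8, included
  (1, 18): 18 > 8, included
  (2, 14): 14 > 8, included
  (3, 10): 10 > 8, included
Therefore res = [(0, 16), (1, 18), (2, 14), (3, 10)].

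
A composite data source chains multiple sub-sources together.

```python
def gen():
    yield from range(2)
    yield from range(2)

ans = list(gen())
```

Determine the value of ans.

Step 1: Trace yields in order:
  yield 0
  yield 1
  yield 0
  yield 1
Therefore ans = [0, 1, 0, 1].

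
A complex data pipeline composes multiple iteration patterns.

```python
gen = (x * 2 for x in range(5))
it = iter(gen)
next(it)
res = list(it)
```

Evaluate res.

Step 1: Generator produces [0, 2, 4, 6, 8].
Step 2: next(it) consumes first element (0).
Step 3: list(it) collects remaining: [2, 4, 6, 8].
Therefore res = [2, 4, 6, 8].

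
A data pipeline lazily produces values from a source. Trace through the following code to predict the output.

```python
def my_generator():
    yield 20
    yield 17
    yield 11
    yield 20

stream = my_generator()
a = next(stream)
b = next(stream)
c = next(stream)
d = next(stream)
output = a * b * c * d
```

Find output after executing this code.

Step 1: Create generator and consume all values:
  a = next(stream) = 20
  b = next(stream) = 17
  c = next(stream) = 11
  d = next(stream) = 20
Step 2: output = 20 * 17 * 11 * 20 = 74800.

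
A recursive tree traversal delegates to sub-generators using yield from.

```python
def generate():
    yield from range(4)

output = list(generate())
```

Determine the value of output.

Step 1: yield from delegates to the iterable, yielding each element.
Step 2: Collected values: [0, 1, 2, 3].
Therefore output = [0, 1, 2, 3].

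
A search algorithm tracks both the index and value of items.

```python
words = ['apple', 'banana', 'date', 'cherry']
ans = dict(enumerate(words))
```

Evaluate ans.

Step 1: enumerate pairs indices with words:
  0 -> 'apple'
  1 -> 'banana'
  2 -> 'date'
  3 -> 'cherry'
Therefore ans = {0: 'apple', 1: 'banana', 2: 'date', 3: 'cherry'}.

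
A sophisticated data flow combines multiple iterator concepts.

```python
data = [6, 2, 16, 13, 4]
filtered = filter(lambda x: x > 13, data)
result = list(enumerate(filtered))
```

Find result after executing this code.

Step 1: Filter [6, 2, 16, 13, 4] for > 13: [16].
Step 2: enumerate re-indexes from 0: [(0, 16)].
Therefore result = [(0, 16)].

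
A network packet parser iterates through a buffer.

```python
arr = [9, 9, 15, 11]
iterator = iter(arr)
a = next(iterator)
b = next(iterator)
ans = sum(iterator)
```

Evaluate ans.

Step 1: Create iterator over [9, 9, 15, 11].
Step 2: a = next() = 9, b = next() = 9.
Step 3: sum() of remaining [15, 11] = 26.
Therefore ans = 26.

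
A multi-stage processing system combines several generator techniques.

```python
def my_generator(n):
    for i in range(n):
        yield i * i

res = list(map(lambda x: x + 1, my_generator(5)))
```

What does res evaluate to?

Step 1: my_generator(5) yields squares: [0, 1, 4, 9, 16].
Step 2: map adds 1 to each: [1, 2, 5, 10, 17].
Therefore res = [1, 2, 5, 10, 17].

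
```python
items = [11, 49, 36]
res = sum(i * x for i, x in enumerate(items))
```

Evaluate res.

Step 1: Compute i * x for each (i, x) in enumerate([11, 49, 36]):
  i=0, x=11: 0*11 = 0
  i=1, x=49: 1*49 = 49
  i=2, x=36: 2*36 = 72
Step 2: sum = 0 + 49 + 72 = 121.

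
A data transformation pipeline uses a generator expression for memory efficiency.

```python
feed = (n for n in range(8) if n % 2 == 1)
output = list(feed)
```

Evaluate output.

Step 1: Filter range(8) keeping only odd values:
  n=0: even, excluded
  n=1: odd, included
  n=2: even, excluded
  n=3: odd, included
  n=4: even, excluded
  n=5: odd, included
  n=6: even, excluded
  n=7: odd, included
Therefore output = [1, 3, 5, 7].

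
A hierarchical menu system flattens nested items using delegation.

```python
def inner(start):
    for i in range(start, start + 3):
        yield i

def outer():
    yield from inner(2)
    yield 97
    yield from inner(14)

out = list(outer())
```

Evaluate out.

Step 1: outer() delegates to inner(2):
  yield 2
  yield 3
  yield 4
Step 2: yield 97
Step 3: Delegates to inner(14):
  yield 14
  yield 15
  yield 16
Therefore out = [2, 3, 4, 97, 14, 15, 16].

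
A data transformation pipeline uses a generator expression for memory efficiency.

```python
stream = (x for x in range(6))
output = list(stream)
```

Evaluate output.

Step 1: Generator expression iterates range(6): [0, 1, 2, 3, 4, 5].
Step 2: list() collects all values.
Therefore output = [0, 1, 2, 3, 4, 5].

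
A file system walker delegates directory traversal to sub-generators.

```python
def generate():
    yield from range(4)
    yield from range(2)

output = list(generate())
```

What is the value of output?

Step 1: Trace yields in order:
  yield 0
  yield 1
  yield 2
  yield 3
  yield 0
  yield 1
Therefore output = [0, 1, 2, 3, 0, 1].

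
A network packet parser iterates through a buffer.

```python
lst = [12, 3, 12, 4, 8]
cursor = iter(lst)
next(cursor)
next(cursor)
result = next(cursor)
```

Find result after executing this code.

Step 1: Create iterator over [12, 3, 12, 4, 8].
Step 2: next() consumes 12.
Step 3: next() consumes 3.
Step 4: next() returns 12.
Therefore result = 12.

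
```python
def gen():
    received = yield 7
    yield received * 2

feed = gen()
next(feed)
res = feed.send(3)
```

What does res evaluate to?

Step 1: next(feed) advances to first yield, producing 7.
Step 2: send(3) resumes, received = 3.
Step 3: yield received * 2 = 3 * 2 = 6.
Therefore res = 6.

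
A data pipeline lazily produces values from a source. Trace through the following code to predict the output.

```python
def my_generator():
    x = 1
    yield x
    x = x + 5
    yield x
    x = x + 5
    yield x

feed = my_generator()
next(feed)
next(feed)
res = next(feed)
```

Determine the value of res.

Step 1: Trace through generator execution:
  Yield 1: x starts at 1, yield 1
  Yield 2: x = 1 + 5 = 6, yield 6
  Yield 3: x = 6 + 5 = 11, yield 11
Step 2: First next() gets 1, second next() gets the second value, third next() yields 11.
Therefore res = 11.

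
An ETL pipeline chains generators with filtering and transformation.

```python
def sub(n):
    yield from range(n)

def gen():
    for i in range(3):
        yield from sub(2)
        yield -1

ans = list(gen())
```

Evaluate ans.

Step 1: For each i in range(3):
  i=0: yield from sub(2) -> [0, 1], then yield -1
  i=1: yield from sub(2) -> [0, 1], then yield -1
  i=2: yield from sub(2) -> [0, 1], then yield -1
Therefore ans = [0, 1, -1, 0, 1, -1, 0, 1, -1].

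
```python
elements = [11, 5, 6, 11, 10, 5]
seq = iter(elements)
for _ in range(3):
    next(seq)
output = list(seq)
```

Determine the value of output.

Step 1: Create iterator over [11, 5, 6, 11, 10, 5].
Step 2: Advance 3 positions (consuming [11, 5, 6]).
Step 3: list() collects remaining elements: [11, 10, 5].
Therefore output = [11, 10, 5].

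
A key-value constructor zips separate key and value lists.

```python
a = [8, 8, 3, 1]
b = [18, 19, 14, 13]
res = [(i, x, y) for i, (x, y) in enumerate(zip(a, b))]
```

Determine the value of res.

Step 1: enumerate(zip(a, b)) gives index with paired elements:
  i=0: (8, 18)
  i=1: (8, 19)
  i=2: (3, 14)
  i=3: (1, 13)
Therefore res = [(0, 8, 18), (1, 8, 19), (2, 3, 14), (3, 1, 13)].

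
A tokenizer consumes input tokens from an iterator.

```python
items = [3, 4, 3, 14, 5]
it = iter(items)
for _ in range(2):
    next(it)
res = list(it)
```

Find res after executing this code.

Step 1: Create iterator over [3, 4, 3, 14, 5].
Step 2: Advance 2 positions (consuming [3, 4]).
Step 3: list() collects remaining elements: [3, 14, 5].
Therefore res = [3, 14, 5].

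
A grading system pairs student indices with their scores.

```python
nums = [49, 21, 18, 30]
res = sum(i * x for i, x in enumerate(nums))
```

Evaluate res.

Step 1: Compute i * x for each (i, x) in enumerate([49, 21, 18, 30]):
  i=0, x=49: 0*49 = 0
  i=1, x=21: 1*21 = 21
  i=2, x=18: 2*18 = 36
  i=3, x=30: 3*30 = 90
Step 2: sum = 0 + 21 + 36 + 90 = 147.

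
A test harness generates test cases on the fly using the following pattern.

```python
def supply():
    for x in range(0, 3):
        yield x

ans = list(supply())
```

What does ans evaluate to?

Step 1: The generator yields each value from range(0, 3).
Step 2: list() consumes all yields: [0, 1, 2].
Therefore ans = [0, 1, 2].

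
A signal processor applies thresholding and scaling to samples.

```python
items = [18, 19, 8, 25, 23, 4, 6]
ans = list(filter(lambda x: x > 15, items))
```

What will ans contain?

Step 1: Filter elements > 15:
  18: kept
  19: kept
  8: removed
  25: kept
  23: kept
  4: removed
  6: removed
Therefore ans = [18, 19, 25, 23].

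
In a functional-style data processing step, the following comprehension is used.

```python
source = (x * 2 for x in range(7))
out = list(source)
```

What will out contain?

Step 1: For each x in range(7), compute x*2:
  x=0: 0*2 = 0
  x=1: 1*2 = 2
  x=2: 2*2 = 4
  x=3: 3*2 = 6
  x=4: 4*2 = 8
  x=5: 5*2 = 10
  x=6: 6*2 = 12
Therefore out = [0, 2, 4, 6, 8, 10, 12].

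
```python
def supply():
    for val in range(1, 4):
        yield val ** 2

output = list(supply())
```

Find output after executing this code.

Step 1: For each val in range(1, 4), yield val**2:
  val=1: yield 1**2 = 1
  val=2: yield 2**2 = 4
  val=3: yield 3**2 = 9
Therefore output = [1, 4, 9].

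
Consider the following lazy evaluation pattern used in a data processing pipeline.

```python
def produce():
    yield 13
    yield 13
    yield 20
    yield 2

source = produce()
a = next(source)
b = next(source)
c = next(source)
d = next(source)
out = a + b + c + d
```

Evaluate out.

Step 1: Create generator and consume all values:
  a = next(source) = 13
  b = next(source) = 13
  c = next(source) = 20
  d = next(source) = 2
Step 2: out = 13 + 13 + 20 + 2 = 48.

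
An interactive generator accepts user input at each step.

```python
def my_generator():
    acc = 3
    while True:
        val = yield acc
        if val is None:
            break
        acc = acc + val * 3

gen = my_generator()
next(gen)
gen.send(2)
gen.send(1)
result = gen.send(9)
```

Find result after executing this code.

Step 1: next() -> yield acc=3.
Step 2: send(2) -> val=2, acc = 3 + 2*3 = 9, yield 9.
Step 3: send(1) -> val=1, acc = 9 + 1*3 = 12, yield 12.
Step 4: send(9) -> val=9, acc = 12 + 9*3 = 39, yield 39.
Therefore result = 39.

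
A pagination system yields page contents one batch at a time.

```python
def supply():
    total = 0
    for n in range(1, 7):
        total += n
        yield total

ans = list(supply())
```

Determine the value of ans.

Step 1: Generator accumulates running sum:
  n=1: total = 1, yield 1
  n=2: total = 3, yield 3
  n=3: total = 6, yield 6
  n=4: total = 10, yield 10
  n=5: total = 15, yield 15
  n=6: total = 21, yield 21
Therefore ans = [1, 3, 6, 10, 15, 21].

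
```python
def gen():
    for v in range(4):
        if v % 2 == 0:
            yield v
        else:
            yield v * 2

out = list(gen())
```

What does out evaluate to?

Step 1: For each v in range(4), yield v if even, else v*2:
  v=0 (even): yield 0
  v=1 (odd): yield 1*2 = 2
  v=2 (even): yield 2
  v=3 (odd): yield 3*2 = 6
Therefore out = [0, 2, 2, 6].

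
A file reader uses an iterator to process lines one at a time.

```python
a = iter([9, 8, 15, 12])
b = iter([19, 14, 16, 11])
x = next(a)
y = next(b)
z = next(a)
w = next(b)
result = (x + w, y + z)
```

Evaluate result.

Step 1: a iterates [9, 8, 15, 12], b iterates [19, 14, 16, 11].
Step 2: x = next(a) = 9, y = next(b) = 19.
Step 3: z = next(a) = 8, w = next(b) = 14.
Step 4: result = (9 + 14, 19 + 8) = (23, 27).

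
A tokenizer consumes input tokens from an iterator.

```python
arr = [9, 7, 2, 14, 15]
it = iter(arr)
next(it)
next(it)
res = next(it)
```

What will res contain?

Step 1: Create iterator over [9, 7, 2, 14, 15].
Step 2: next() consumes 9.
Step 3: next() consumes 7.
Step 4: next() returns 2.
Therefore res = 2.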